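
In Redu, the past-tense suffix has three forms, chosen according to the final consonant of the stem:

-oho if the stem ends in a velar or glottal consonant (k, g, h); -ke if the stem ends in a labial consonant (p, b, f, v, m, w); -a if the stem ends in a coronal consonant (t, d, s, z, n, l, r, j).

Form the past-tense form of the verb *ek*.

The final consonant of *ek* is /k/, which is velar/glottal, so the suffix is -oho, giving *ekoho*.

ekoho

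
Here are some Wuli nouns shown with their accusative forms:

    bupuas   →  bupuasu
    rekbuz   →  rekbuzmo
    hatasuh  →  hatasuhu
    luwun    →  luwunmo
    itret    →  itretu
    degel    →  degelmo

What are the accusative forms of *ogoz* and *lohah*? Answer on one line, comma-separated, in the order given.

ogozmo, lohahu

The pattern is voicing of the final consonant: -u when the stem ends in a voiceless consonant (*bupuas*, *hatasuh*, *itret*); -mo when the stem ends in a voiced consonant (*rekbuz*, *luwun*, *degel*).
*ogoz*: final consonant = /z/, voiced → -mo → *ogozmo*.
*lohah*: final consonant = /h/, voiceless → -u → *lohahu*.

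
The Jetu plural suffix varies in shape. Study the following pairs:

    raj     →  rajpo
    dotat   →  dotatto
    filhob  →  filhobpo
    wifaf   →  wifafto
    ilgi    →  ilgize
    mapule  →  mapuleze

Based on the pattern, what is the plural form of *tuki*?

The pattern is voicing of the final sound: -to when the stem ends in a voiceless consonant (*dotat*, *wifaf*); -po when the stem ends in a voiced consonant (*raj*, *filhob*); -ze when the stem ends in a vowel (*ilgi*, *mapule*).
*tuki*: final sound = /i/, a vowel → -ze → *tukize*.

tukize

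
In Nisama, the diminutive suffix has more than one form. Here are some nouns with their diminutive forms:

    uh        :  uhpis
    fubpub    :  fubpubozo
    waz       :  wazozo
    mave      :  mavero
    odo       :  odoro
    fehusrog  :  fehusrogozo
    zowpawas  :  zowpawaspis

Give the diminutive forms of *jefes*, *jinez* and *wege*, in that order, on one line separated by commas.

jefespis, jinezozo, wegero

The alternation tracks the final sound of the stem — -pis when the stem ends in a voiceless consonant (*uh*, *zowpawas*); -ozo when the stem ends in a voiced consonant (*fubpub*, *waz*, *fehusrog*); -ro when the stem ends in a vowel (*mave*, *odo*).
Since the final sound of *jefes* is /s/ (a voiceless consonant), it takes -pis, giving *jefespis*.
Since the final sound of *jinez* is /z/ (a voiced consonant), it takes -ozo, giving *jinezozo*.
Since the final sound of *wege* is /e/ (a vowel), it takes -ro, giving *wegero*.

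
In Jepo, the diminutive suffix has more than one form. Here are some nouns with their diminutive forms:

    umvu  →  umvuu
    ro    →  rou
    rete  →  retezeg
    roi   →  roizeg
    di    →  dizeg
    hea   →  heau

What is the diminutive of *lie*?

The pattern is front/back vowel harmony: -zeg when the last vowel of the stem is a front vowel (*rete*, *roi*, *di*); -u when the last vowel of the stem is a back vowel (*umvu*, *ro*, *hea*).
*lie*: last vowel = /e/, a front vowel → -zeg → *liezeg*.

liezeg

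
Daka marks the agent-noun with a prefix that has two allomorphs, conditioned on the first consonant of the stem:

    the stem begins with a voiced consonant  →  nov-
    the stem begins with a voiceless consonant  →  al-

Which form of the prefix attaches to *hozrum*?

al-

Since the first consonant of *hozrum* is /h/ (voiceless), it takes al-.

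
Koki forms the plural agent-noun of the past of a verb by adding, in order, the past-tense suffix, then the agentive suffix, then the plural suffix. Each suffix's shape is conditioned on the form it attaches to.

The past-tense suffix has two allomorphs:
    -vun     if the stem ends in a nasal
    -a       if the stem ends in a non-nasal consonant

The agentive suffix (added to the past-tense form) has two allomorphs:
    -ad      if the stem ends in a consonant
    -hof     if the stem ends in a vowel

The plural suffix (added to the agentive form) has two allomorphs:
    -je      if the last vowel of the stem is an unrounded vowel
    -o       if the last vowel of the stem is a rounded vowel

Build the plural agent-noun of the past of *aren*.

arenvunadje

*aren*: final consonant = /n/, a nasal → -vun → *arenvun*.
The final sound of the past-tense form *arenvun* is /n/, which is a consonant, so the agentive suffix is -ad, giving *arenvunad*.
The agentive form *arenvunad*: last vowel = /a/, an unrounded vowel → -je → *arenvunadje*.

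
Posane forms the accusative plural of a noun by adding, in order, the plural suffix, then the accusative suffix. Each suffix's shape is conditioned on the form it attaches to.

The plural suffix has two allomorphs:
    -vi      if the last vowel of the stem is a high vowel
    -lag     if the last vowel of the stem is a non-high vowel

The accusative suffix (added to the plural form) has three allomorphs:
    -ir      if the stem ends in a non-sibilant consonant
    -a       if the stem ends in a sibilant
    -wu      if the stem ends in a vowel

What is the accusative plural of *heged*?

*heged*: last vowel = /e/, a non-high vowel → -lag → *hegedlag*.
The plural form *hegedlag*: final sound = /g/, a non-sibilant consonant → -ir → *hegedlagir*.

hegedlagir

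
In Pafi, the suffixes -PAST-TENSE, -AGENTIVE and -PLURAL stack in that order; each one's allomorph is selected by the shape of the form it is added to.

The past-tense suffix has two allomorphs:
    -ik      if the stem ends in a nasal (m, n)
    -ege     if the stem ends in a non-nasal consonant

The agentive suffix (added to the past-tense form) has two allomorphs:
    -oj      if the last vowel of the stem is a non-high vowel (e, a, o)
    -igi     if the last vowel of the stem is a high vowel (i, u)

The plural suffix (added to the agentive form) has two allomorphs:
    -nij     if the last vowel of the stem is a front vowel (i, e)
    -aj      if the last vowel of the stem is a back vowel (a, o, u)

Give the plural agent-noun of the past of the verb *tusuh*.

*tusuh* — final consonant /h/ (non-nasal) → -ege → *tusuhege*.
The past-tense form *tusuhege*: last vowel = /e/, a non-high vowel → -oj → *tusuhegeoj*.
The last vowel of the agentive form *tusuhegeoj* is /o/, which is a back vowel, so the plural suffix is -aj, giving *tusuhegeojaj*.

tusuhegeojaj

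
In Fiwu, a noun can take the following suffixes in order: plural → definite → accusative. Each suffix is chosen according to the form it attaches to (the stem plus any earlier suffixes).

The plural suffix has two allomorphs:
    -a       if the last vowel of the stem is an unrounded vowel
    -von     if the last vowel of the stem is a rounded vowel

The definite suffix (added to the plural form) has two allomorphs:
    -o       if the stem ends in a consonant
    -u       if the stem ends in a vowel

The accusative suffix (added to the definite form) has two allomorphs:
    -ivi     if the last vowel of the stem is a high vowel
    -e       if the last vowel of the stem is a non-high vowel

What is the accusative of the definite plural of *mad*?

*mad*: last vowel = /a/, an unrounded vowel → -a → *mada*.
Since the final sound of the plural form *mada* is /a/ (a vowel), it takes -u, giving *madau*.
The definite form *madau*: last vowel = /u/, a high vowel → -ivi → *madauivi*.

madauivi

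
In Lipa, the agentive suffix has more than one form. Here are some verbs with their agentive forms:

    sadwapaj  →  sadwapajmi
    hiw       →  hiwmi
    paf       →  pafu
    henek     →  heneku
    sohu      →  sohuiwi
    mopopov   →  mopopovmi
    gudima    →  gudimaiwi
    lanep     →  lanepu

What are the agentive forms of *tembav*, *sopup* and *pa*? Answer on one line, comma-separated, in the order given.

tembavmi, sopupu, paiwi

The suffix is conditioned by the final sound: -u when the stem ends in a voiceless consonant (*paf*, *henek*, *lanep*); -mi when the stem ends in a voiced consonant (*sadwapaj*, *hiw*, *mopopov*); -iwi when the stem ends in a vowel (*sohu*, *gudima*).
*tembav* — final sound /v/ (a voiced consonant) → -mi → *tembavmi*.
*sopup* — final sound /p/ (a voiceless consonant) → -u → *sopupu*.
Since the final sound of *pa* is /a/ (a vowel), it takes -iwi, giving *paiwi*.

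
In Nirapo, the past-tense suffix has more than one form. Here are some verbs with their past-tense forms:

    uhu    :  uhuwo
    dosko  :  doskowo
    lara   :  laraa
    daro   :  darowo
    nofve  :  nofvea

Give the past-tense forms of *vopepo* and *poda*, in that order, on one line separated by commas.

vopepowo, podaa

The pattern is rounding harmony: -wo when the last vowel of the stem is a rounded vowel (*uhu*, *dosko*, *daro*); -a when the last vowel of the stem is an unrounded vowel (*lara*, *nofve*).
*vopepo*: last vowel = /o/, a rounded vowel → -wo → *vopepowo*.
The last vowel of *poda* is /a/, which is an unrounded vowel, so the suffix is -a, giving *podaa*.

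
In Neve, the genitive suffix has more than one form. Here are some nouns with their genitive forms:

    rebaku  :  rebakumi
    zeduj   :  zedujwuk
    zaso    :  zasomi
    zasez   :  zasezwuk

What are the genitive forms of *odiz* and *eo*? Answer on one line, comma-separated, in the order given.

odizwuk, eomi

The pattern is consonant vs. vowel: -wuk when the stem ends in a consonant (*zeduj*, *zasez*); -mi when the stem ends in a vowel (*rebaku*, *zaso*).
The final sound of *odiz* is /z/, which is a consonant, so the suffix is -wuk, giving *odizwuk*.
The final sound of *eo* is /o/, which is a vowel, so the suffix is -mi, giving *eomi*.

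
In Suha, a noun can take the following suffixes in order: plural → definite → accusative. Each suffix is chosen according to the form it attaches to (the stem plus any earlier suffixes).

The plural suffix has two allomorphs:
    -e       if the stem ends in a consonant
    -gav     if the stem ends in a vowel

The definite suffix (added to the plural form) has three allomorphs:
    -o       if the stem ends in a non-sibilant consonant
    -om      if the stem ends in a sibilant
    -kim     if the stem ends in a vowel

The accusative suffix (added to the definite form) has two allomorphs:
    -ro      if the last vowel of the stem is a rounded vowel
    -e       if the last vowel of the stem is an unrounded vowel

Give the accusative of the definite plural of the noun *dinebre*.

*dinebre* — final sound /e/ (a vowel) → -gav → *dinebregav*.
Since the final sound of the plural form *dinebregav* is /v/ (a non-sibilant consonant), it takes -o, giving *dinebregavo*.
The definite form *dinebregavo*: last vowel = /o/, a rounded vowel → -ro → *dinebregavoro*.

dinebregavoro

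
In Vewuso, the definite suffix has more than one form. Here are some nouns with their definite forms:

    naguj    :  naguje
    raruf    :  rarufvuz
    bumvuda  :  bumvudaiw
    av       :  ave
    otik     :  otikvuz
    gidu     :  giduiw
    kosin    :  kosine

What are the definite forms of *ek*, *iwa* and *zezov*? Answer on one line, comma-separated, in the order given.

The pattern is voicing of the final sound: -vuz when the stem ends in a voiceless consonant (*raruf*, *otik*); -e when the stem ends in a voiced consonant (*naguj*, *av*, *kosin*); -iw when the stem ends in a vowel (*bumvuda*, *gidu*).
*ek* — final sound /k/ (a voiceless consonant) → -vuz → *ekvuz*.
*iwa*: final sound = /a/, a vowel → -iw → *iwaiw*.
*zezov* — final sound /v/ (a voiced consonant) → -e → *zezove*.

ekvuz, iwaiw, zezove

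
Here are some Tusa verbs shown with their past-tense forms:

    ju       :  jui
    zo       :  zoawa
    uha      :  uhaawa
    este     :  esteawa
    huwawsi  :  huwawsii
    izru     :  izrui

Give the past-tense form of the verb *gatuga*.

The alternation tracks the last vowel of the stem — -i when the last vowel of the stem is a high vowel (*ju*, *huwawsi*, *izru*); -awa when the last vowel of the stem is a non-high vowel (*zo*, *uha*, *este*).
The last vowel of *gatuga* is /a/, which is a non-high vowel, so the suffix is -awa, giving *gatugaawa*.

gatugaawa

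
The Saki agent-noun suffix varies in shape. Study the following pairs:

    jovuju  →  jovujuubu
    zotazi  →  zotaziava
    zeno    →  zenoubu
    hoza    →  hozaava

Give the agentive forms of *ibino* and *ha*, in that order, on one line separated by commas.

ibinoubu, haava

The pattern is rounding harmony: -ubu when the last vowel of the stem is a rounded vowel (*jovuju*, *zeno*); -ava when the last vowel of the stem is an unrounded vowel (*zotazi*, *hoza*).
The last vowel of *ibino* is /o/, which is a rounded vowel, so the suffix is -ubu, giving *ibinoubu*.
*ha*: last vowel = /a/, an unrounded vowel → -ava → *haava*.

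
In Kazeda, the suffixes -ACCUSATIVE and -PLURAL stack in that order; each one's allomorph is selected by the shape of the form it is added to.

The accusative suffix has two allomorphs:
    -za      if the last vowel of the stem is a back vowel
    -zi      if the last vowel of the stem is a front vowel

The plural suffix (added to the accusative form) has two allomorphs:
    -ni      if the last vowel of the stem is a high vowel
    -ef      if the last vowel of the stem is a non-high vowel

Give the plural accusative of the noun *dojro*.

dojrozaef

*dojro*: last vowel = /o/, a back vowel → -za → *dojroza*.
The last vowel of the accusative form *dojroza* is /a/, which is a non-high vowel, so the plural suffix is -ef, giving *dojrozaef*.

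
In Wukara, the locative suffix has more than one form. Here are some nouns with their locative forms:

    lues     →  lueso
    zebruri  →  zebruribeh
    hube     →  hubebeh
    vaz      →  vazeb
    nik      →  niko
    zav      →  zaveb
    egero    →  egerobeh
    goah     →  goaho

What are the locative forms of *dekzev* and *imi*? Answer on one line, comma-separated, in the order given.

The suffix is conditioned by the final sound: -o when the stem ends in a voiceless consonant (*lues*, *nik*, *goah*); -eb when the stem ends in a voiced consonant (*vaz*, *zav*); -beh when the stem ends in a vowel (*zebruri*, *hube*, *egero*).
The final sound of *dekzev* is /v/, which is a voiced consonant, so the suffix is -eb, giving *dekzeveb*.
*imi* — final sound /i/ (a vowel) → -beh → *imibeh*.

dekzeveb, imibeh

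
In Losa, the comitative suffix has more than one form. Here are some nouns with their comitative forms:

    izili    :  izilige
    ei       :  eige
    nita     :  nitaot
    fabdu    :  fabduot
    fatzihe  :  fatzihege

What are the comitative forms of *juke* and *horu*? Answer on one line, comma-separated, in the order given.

jukege, horuot

The suffix is conditioned by the last vowel: -ge when the last vowel of the stem is a front vowel (*izili*, *ei*, *fatzihe*); -ot when the last vowel of the stem is a back vowel (*nita*, *fabdu*).
The last vowel of *juke* is /e/, which is a front vowel, so the suffix is -ge, giving *jukege*.
*horu*: last vowel = /u/, a back vowel → -ot → *horuot*.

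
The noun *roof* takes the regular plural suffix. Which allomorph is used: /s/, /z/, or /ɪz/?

/s/

The stem *roof* ends in a voiceless non-sibilant consonant.
The plural suffix surfaces as /ɪz/ after sibilants, /s/ after other voiceless consonants, and /z/ after other voiced sounds.
So the plural -s on *roof* is pronounced /s/.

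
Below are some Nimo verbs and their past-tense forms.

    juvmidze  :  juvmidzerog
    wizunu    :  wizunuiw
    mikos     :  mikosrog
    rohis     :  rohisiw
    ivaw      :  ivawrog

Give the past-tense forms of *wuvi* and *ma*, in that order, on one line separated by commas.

wuviiw, marog

The pattern is height harmony: -iw when the last vowel of the stem is a high vowel (*wizunu*, *rohis*); -rog when the last vowel of the stem is a non-high vowel (*juvmidze*, *mikos*, *ivaw*).
Since the last vowel of *wuvi* is /i/ (a high vowel), it takes -iw, giving *wuviiw*.
The last vowel of *ma* is /a/, which is a non-high vowel, so the suffix is -rog, giving *marog*.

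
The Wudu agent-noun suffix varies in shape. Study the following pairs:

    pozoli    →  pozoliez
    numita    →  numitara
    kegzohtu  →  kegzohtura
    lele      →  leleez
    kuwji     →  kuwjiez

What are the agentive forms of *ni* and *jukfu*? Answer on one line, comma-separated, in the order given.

niez, jukfura

The pattern is front/back vowel harmony: -ez when the last vowel of the stem is a front vowel (*pozoli*, *lele*, *kuwji*); -ra when the last vowel of the stem is a back vowel (*numita*, *kegzohtu*).
Since the last vowel of *ni* is /i/ (a front vowel), it takes -ez, giving *niez*.
Since the last vowel of *jukfu* is /u/ (a back vowel), it takes -ra, giving *jukfura*.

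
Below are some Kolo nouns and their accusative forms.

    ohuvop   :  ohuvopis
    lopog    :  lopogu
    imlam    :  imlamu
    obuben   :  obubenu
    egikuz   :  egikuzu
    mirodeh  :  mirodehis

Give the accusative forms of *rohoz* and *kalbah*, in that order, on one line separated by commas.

rohozu, kalbahis

Looking at the final consonant of each stem: -is when the stem ends in a voiceless consonant (*ohuvop*, *mirodeh*); -u when the stem ends in a voiced consonant (*lopog*, *imlam*, *obuben*, *egikuz*).
*rohoz*: final consonant = /z/, voiced → -u → *rohozu*.
*kalbah*: final consonant = /h/, voiceless → -is → *kalbahis*.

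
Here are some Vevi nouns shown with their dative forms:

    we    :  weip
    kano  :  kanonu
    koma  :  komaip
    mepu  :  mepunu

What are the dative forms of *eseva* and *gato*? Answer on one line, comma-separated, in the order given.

The alternation tracks the last vowel of the stem — -nu when the last vowel of the stem is a rounded vowel (*kano*, *mepu*); -ip when the last vowel of the stem is an unrounded vowel (*we*, *koma*).
The last vowel of *eseva* is /a/, which is an unrounded vowel, so the suffix is -ip, giving *esevaip*.
*gato*: last vowel = /o/, a rounded vowel → -nu → *gatonu*.

esevaip, gatonu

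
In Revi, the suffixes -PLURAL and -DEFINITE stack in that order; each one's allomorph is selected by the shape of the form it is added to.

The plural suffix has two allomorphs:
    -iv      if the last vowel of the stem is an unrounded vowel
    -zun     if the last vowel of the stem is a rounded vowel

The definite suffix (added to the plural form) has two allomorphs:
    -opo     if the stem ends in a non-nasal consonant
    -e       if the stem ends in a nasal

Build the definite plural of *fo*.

fozune

*fo* — last vowel /o/ (a rounded vowel) → -zun → *fozun*.
The final consonant of the plural form *fozun* is /n/, which is a nasal, so the definite suffix is -e, giving *fozune*.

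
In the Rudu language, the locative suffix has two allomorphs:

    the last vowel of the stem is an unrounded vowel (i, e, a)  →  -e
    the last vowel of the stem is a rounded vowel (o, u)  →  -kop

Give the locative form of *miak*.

miake

Since the last vowel of *miak* is /a/ (an unrounded vowel), it takes -e, giving *miake*.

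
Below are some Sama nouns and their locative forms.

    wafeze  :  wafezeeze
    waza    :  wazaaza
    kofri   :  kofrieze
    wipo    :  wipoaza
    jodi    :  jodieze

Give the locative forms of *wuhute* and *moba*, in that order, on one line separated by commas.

Looking at the last vowel of each stem: -eze when the last vowel of the stem is a front vowel (*wafeze*, *kofri*, *jodi*); -aza when the last vowel of the stem is a back vowel (*waza*, *wipo*).
*wuhute* — last vowel /e/ (a front vowel) → -eze → *wuhuteeze*.
The last vowel of *moba* is /a/, which is a back vowel, so the suffix is -aza, giving *mobaaza*.

wuhuteeze, mobaaza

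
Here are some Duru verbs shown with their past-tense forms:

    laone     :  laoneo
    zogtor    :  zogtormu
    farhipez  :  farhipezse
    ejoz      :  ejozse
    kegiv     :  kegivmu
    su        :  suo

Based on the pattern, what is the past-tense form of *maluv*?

The suffix is conditioned by the final sound: -se when the stem ends in a sibilant (*farhipez*, *ejoz*); -mu when the stem ends in a non-sibilant consonant (*zogtor*, *kegiv*); -o when the stem ends in a vowel (*laone*, *su*).
The final sound of *maluv* is /v/, which is a non-sibilant consonant, so the suffix is -mu, giving *maluvmu*.

maluvmu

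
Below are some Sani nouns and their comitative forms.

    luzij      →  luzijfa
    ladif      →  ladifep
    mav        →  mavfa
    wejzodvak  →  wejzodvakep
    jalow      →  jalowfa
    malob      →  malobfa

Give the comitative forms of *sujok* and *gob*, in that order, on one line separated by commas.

Looking at the final consonant of each stem: -ep when the stem ends in a voiceless consonant (*ladif*, *wejzodvak*); -fa when the stem ends in a voiced consonant (*luzij*, *mav*, *jalow*, *malob*).
*sujok*: final consonant = /k/, voiceless → -ep → *sujokep*.
*gob*: final consonant = /b/, voiced → -fa → *gobfa*.

sujokep, gobfa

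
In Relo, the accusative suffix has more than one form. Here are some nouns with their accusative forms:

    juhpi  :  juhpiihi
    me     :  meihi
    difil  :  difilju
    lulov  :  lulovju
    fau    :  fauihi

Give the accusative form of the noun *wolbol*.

wolbolju

The suffix is conditioned by the final sound: -ju when the stem ends in a consonant (*difil*, *lulov*); -ihi when the stem ends in a vowel (*juhpi*, *me*, *fau*).
Since the final sound of *wolbol* is /l/ (a consonant), it takes -ju, giving *wolbolju*.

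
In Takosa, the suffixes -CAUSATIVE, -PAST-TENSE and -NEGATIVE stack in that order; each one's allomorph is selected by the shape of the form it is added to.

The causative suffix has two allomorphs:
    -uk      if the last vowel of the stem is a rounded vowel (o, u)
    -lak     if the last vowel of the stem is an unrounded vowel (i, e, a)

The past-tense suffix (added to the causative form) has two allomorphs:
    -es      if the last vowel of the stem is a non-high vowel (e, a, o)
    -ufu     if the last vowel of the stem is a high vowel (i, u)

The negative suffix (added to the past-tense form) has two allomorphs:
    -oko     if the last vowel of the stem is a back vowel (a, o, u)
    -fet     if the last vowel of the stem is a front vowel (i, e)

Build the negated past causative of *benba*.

benbalakesfet

*benba* — last vowel /a/ (an unrounded vowel) → -lak → *benbalak*.
The last vowel of the causative form *benbalak* is /a/, which is a non-high vowel, so the past-tense suffix is -es, giving *benbalakes*.
The last vowel of the past-tense form *benbalakes* is /e/, which is a front vowel, so the negative suffix is -fet, giving *benbalakesfet*.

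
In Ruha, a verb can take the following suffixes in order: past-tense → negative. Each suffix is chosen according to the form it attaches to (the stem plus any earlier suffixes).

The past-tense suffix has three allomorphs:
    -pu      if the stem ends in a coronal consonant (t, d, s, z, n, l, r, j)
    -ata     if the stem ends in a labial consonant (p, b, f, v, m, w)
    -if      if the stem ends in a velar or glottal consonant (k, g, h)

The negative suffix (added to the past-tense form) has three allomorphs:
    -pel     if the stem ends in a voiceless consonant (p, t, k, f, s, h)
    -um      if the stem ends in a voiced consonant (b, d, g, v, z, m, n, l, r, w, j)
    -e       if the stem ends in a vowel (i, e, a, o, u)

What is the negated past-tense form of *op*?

opatae

The final consonant of *op* is /p/, which is labial, so the past-tense suffix is -ata, giving *opata*.
Since the final sound of the past-tense form *opata* is /a/ (a vowel), it takes -e, giving *opatae*.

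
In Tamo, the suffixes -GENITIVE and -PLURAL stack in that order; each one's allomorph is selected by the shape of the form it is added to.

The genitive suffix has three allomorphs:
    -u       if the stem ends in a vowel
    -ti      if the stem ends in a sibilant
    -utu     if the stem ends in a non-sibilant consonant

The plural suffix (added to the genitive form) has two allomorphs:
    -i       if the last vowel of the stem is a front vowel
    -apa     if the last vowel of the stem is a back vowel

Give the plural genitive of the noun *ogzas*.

ogzastii

*ogzas*: final sound = /s/, a sibilant → -ti → *ogzasti*.
The last vowel of the genitive form *ogzasti* is /i/, which is a front vowel, so the plural suffix is -i, giving *ogzastii*.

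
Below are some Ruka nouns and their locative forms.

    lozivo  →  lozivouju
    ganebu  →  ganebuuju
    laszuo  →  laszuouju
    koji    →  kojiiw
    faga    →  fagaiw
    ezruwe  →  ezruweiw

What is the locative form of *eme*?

The pattern is rounding harmony: -uju when the last vowel of the stem is a rounded vowel (*lozivo*, *ganebu*, *laszuo*); -iw when the last vowel of the stem is an unrounded vowel (*koji*, *faga*, *ezruwe*).
The last vowel of *eme* is /e/, which is an unrounded vowel, so the suffix is -iw, giving *emeiw*.

emeiw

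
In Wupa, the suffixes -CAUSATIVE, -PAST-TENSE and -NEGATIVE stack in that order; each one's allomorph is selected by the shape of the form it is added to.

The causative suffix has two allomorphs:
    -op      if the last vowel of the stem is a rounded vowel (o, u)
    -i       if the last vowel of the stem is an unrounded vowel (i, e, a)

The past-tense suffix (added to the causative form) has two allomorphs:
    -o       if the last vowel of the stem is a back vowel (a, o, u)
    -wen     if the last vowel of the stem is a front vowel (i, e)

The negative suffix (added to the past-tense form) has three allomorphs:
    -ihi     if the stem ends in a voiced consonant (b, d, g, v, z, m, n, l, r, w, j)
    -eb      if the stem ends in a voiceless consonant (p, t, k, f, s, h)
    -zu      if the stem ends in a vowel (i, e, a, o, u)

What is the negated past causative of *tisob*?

tisobopozu

Since the last vowel of *tisob* is /o/ (a rounded vowel), it takes -op, giving *tisobop*.
The causative form *tisobop* — last vowel /o/ (a back vowel) → -o → *tisobopo*.
Since the final sound of the past-tense form *tisobopo* is /o/ (a vowel), it takes -zu, giving *tisobopozu*.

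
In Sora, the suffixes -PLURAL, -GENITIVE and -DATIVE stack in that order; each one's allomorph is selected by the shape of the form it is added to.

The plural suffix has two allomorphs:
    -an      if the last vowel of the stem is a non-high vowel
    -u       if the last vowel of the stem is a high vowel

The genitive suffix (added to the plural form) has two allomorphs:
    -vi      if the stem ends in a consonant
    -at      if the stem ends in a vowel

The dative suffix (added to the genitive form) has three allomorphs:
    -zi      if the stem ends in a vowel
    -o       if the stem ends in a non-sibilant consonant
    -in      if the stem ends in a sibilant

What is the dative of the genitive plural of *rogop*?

*rogop* — last vowel /o/ (a non-high vowel) → -an → *rogopan*.
The plural form *rogopan*: final sound = /n/, a consonant → -vi → *rogopanvi*.
Since the final sound of the genitive form *rogopanvi* is /i/ (a vowel), it takes -zi, giving *rogopanvizi*.

rogopanvizi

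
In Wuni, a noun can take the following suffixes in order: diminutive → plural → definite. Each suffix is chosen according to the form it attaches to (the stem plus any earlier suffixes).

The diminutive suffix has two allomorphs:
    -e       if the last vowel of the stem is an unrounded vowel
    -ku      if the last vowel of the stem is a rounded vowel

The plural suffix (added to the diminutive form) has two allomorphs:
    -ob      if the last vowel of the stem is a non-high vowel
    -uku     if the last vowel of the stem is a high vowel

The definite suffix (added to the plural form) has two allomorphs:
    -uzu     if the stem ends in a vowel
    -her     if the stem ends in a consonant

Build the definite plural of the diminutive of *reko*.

rekokuukuuzu

*reko*: last vowel = /o/, a rounded vowel → -ku → *rekoku*.
The last vowel of the diminutive form *rekoku* is /u/, which is a high vowel, so the plural suffix is -uku, giving *rekokuuku*.
Since the final sound of the plural form *rekokuuku* is /u/ (a vowel), it takes -uzu, giving *rekokuukuuzu*.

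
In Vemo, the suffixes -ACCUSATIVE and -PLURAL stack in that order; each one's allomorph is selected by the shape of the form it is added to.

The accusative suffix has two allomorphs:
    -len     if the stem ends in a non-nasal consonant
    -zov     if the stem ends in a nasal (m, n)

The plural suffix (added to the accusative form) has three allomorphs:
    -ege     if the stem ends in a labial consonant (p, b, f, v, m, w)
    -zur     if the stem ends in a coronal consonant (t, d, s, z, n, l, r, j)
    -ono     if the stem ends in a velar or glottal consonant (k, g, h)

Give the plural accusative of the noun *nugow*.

nugowlenzur

*nugow* — final consonant /w/ (non-nasal) → -len → *nugowlen*.
The accusative form *nugowlen*: final consonant = /n/, coronal → -zur → *nugowlenzur*.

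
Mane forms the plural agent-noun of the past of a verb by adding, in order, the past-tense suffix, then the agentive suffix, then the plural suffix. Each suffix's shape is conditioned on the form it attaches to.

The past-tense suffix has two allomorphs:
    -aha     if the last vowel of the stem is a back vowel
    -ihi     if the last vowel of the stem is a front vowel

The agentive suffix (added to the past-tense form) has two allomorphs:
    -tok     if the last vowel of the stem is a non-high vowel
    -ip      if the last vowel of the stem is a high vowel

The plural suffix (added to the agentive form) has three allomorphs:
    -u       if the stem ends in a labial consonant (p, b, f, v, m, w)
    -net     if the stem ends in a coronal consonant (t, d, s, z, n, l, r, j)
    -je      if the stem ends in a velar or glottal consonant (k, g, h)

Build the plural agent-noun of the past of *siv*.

sivihiipu

Since the last vowel of *siv* is /i/ (a front vowel), it takes -ihi, giving *sivihi*.
Since the last vowel of the past-tense form *sivihi* is /i/ (a high vowel), it takes -ip, giving *sivihiip*.
The agentive form *sivihiip* — final consonant /p/ (labial) → -u → *sivihiipu*.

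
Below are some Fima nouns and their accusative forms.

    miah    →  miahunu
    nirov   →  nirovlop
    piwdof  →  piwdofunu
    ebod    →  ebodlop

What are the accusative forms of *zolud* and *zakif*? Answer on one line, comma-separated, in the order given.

The alternation tracks the final consonant of the stem — -unu when the stem ends in a voiceless consonant (*miah*, *piwdof*); -lop when the stem ends in a voiced consonant (*nirov*, *ebod*).
*zolud*: final consonant = /d/, voiced → -lop → *zoludlop*.
The final consonant of *zakif* is /f/, which is voiceless, so the suffix is -unu, giving *zakifunu*.

zoludlop, zakifunu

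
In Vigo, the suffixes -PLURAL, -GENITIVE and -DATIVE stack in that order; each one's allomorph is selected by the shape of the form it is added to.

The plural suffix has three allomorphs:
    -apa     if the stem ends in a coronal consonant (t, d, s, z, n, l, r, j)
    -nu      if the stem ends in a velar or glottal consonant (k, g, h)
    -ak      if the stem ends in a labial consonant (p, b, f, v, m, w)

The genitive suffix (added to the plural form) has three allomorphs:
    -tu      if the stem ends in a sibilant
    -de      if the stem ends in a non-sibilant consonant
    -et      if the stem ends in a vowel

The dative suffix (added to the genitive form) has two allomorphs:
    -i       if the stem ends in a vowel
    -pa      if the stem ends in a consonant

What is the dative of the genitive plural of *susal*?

susalapaetpa

*susal* — final consonant /l/ (coronal) → -apa → *susalapa*.
The plural form *susalapa*: final sound = /a/, a vowel → -et → *susalapaet*.
The genitive form *susalapaet* — final sound /t/ (a consonant) → -pa → *susalapaetpa*.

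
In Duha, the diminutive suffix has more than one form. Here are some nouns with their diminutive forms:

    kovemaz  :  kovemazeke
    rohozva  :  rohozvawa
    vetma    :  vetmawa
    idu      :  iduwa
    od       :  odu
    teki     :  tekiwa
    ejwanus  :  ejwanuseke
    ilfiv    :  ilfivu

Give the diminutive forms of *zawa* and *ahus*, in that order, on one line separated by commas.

zawawa, ahuseke

Looking at the final sound of each stem: -eke when the stem ends in a sibilant (*kovemaz*, *ejwanus*); -u when the stem ends in a non-sibilant consonant (*od*, *ilfiv*); -wa when the stem ends in a vowel (*rohozva*, *vetma*, *idu*, *teki*).
*zawa* — final sound /a/ (a vowel) → -wa → *zawawa*.
*ahus* — final sound /s/ (a sibilant) → -eke → *ahuseke*.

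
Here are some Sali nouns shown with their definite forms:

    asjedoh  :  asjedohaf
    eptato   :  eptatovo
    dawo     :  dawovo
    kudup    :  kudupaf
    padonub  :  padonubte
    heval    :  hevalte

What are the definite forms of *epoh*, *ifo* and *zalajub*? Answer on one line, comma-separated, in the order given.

Looking at the final sound of each stem: -af when the stem ends in a voiceless consonant (*asjedoh*, *kudup*); -te when the stem ends in a voiced consonant (*padonub*, *heval*); -vo when the stem ends in a vowel (*eptato*, *dawo*).
*epoh* — final sound /h/ (a voiceless consonant) → -af → *epohaf*.
Since the final sound of *ifo* is /o/ (a vowel), it takes -vo, giving *ifovo*.
Since the final sound of *zalajub* is /b/ (a voiced consonant), it takes -te, giving *zalajubte*.

epohaf, ifovo, zalajubte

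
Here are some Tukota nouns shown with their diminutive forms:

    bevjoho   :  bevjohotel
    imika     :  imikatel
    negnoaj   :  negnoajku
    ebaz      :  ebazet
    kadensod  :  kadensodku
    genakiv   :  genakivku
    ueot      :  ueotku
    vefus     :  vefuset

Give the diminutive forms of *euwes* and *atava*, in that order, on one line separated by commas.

euweset, atavatel

The alternation tracks the final sound of the stem — -et when the stem ends in a sibilant (*ebaz*, *vefus*); -ku when the stem ends in a non-sibilant consonant (*negnoaj*, *kadensod*, *genakiv*, *ueot*); -tel when the stem ends in a vowel (*bevjoho*, *imika*).
Since the final sound of *euwes* is /s/ (a sibilant), it takes -et, giving *euweset*.
*atava*: final sound = /a/, a vowel → -tel → *atavatel*.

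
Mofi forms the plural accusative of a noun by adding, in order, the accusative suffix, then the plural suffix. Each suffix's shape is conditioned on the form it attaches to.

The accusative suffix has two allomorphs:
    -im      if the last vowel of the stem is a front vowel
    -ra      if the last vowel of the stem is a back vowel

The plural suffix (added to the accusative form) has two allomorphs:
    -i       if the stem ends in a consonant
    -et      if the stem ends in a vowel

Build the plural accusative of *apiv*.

apivimi

*apiv* — last vowel /i/ (a front vowel) → -im → *apivim*.
Since the final sound of the accusative form *apivim* is /m/ (a consonant), it takes -i, giving *apivimi*.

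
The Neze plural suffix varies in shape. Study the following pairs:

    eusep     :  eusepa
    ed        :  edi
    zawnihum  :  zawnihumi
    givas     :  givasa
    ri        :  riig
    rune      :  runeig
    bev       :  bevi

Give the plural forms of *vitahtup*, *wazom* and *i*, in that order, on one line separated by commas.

The pattern is voicing of the final sound: -a when the stem ends in a voiceless consonant (*eusep*, *givas*); -i when the stem ends in a voiced consonant (*ed*, *zawnihum*, *bev*); -ig when the stem ends in a vowel (*ri*, *rune*).
The final sound of *vitahtup* is /p/, which is a voiceless consonant, so the suffix is -a, giving *vitahtupa*.
Since the final sound of *wazom* is /m/ (a voiced consonant), it takes -i, giving *wazomi*.
Since the final sound of *i* is /i/ (a vowel), it takes -ig, giving *iig*.

vitahtupa, wazomi, iig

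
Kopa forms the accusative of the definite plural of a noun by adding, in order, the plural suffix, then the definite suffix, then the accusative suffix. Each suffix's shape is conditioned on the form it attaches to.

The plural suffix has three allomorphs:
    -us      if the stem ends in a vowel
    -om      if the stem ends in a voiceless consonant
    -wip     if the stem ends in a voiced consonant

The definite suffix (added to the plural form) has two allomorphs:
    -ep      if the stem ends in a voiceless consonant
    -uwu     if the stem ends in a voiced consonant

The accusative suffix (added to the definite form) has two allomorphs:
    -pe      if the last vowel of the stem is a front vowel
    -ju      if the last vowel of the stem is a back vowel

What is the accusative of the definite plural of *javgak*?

javgakomuwuju

The final sound of *javgak* is /k/, which is a voiceless consonant, so the plural suffix is -om, giving *javgakom*.
Since the final consonant of the plural form *javgakom* is /m/ (voiced), it takes -uwu, giving *javgakomuwu*.
The definite form *javgakomuwu* — last vowel /u/ (a back vowel) → -ju → *javgakomuwuju*.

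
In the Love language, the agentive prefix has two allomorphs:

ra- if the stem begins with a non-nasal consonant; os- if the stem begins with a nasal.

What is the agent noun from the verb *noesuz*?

osnoesuz

The first consonant of *noesuz* is /n/, which is a nasal, so the prefix is os-, giving *osnoesuz*.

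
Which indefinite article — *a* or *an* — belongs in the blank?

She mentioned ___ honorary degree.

an

The indefinite article is chosen by the initial *sound* of the following word, not its spelling.
*honorary* begins with the sound /ɒ/ (silent h) — a vowel sound.
So the article is *an*: She mentioned an honorary degree.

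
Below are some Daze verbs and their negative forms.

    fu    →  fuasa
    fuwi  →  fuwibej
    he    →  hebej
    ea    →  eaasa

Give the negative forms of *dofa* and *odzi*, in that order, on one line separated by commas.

dofaasa, odzibej

The pattern is front/back vowel harmony: -bej when the last vowel of the stem is a front vowel (*fuwi*, *he*); -asa when the last vowel of the stem is a back vowel (*fu*, *ea*).
The last vowel of *dofa* is /a/, which is a back vowel, so the suffix is -asa, giving *dofaasa*.
The last vowel of *odzi* is /i/, which is a front vowel, so the suffix is -bej, giving *odzibej*.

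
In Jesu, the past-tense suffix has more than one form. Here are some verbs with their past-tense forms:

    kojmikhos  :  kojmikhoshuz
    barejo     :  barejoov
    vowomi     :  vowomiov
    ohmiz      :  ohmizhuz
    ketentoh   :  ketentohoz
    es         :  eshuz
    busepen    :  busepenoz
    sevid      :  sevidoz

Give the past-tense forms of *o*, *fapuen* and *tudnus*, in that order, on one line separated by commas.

oov, fapuenoz, tudnushuz

The pattern is sibilance of the final sound: -huz when the stem ends in a sibilant (*kojmikhos*, *ohmiz*, *es*); -oz when the stem ends in a non-sibilant consonant (*ketentoh*, *busepen*, *sevid*); -ov when the stem ends in a vowel (*barejo*, *vowomi*).
*o*: final sound = /o/, a vowel → -ov → *oov*.
*fapuen*: final sound = /n/, a non-sibilant consonant → -oz → *fapuenoz*.
*tudnus*: final sound = /s/, a sibilant → -huz → *tudnushuz*.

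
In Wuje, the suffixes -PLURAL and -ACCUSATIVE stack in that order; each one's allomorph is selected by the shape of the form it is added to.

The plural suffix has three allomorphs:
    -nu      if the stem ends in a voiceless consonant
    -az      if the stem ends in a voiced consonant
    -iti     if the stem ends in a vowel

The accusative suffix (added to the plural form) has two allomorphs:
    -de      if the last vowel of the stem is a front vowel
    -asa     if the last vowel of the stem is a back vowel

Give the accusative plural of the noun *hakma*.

Since the final sound of *hakma* is /a/ (a vowel), it takes -iti, giving *hakmaiti*.
The plural form *hakmaiti*: last vowel = /i/, a front vowel → -de → *hakmaitide*.

hakmaitide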